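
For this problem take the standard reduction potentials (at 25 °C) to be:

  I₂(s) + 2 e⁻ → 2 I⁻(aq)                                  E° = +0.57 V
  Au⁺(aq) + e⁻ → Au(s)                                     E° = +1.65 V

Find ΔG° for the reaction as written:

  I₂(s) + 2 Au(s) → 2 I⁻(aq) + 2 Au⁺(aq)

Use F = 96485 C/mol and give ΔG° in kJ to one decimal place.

+208.4 kJ

As written, I₂/I⁻ is reduced (cathode) and Au⁺/Au is oxidised (anode), so E°cell = (+0.57) − (+1.65) = -1.08 V.
Balancing electrons gives n = 2.
ΔG° = −nFE° = −(2)(96485)(-1.08) = 208,408 J = +208.4 kJ.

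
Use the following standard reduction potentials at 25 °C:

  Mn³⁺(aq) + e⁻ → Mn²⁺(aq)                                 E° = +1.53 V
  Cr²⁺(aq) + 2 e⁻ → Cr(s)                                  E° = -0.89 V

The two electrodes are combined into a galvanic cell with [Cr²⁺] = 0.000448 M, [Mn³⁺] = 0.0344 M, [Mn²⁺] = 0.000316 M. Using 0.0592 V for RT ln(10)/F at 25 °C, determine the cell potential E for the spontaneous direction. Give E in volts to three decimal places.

+2.640 V

Mn³⁺/Mn²⁺ is the cathode (higher E°), Cr²⁺/Cr the anode: E°cell = +1.53 − (-0.89) = +2.42 V, n = 2.
Overall: 2 Mn³⁺(aq) + Cr(s) → 2 Mn²⁺(aq) + Cr²⁺(aq)
Q = [Mn²⁺]^2·[Cr²⁺] / ([Mn³⁺]^2); log Q = -7.422.
E = E° − (0.0592/n) log Q = +2.42 − (0.0592/2)(-7.422) = +2.640 V.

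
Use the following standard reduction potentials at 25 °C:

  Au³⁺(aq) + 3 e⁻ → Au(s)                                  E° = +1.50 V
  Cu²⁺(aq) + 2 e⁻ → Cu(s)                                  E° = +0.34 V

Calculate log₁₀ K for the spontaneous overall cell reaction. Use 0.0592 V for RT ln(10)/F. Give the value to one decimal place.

Cathode: Au³⁺/Au; anode: Cu²⁺/Cu. E°cell = +1.16 V, n = 6.
log K = nE°cell / 0.0592 = (6)(+1.16) / 0.0592 = 117.6.

117.6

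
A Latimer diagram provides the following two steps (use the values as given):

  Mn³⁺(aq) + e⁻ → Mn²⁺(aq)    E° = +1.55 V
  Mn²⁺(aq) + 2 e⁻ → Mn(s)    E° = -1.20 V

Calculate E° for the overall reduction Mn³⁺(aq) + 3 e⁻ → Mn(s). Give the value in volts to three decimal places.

Standard free energies of sequential steps add: ΔG°₃ = ΔG°₁ + ΔG°₂, so n₃E°₃ = n₁E°₁ + n₂E°₂.
E°₃ = (1×+1.55 + 2×-1.20) / 3 = (-0.850) / 3 = -0.283 V.

-0.283 V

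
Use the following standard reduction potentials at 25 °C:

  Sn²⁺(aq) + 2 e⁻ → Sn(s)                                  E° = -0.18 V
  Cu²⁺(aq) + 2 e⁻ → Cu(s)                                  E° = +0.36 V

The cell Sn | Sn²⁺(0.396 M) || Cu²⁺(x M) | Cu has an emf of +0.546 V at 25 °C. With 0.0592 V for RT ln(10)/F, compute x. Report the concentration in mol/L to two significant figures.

0.63 M

Cu²⁺/Cu is the cathode, Sn²⁺/Sn the anode: E°cell = +0.54 V, n = 2.
Overall reaction: Cu²⁺(aq) + Sn(s) → Cu(s) + Sn²⁺(aq); Q = [Sn²⁺]^1/[Cu²⁺]^1.
From E = E° − (0.0592/n) log Q: log Q = (E° − E)·n/0.0592 = (+0.54 − (+0.546))·2/0.0592 = -0.2027.
So 1·log[Cu²⁺] = 1·log(0.396) − log Q = -0.4023 − (-0.2027) = -0.1996; [Cu²⁺] = 10^(-0.1996) ≈ 0.63 M.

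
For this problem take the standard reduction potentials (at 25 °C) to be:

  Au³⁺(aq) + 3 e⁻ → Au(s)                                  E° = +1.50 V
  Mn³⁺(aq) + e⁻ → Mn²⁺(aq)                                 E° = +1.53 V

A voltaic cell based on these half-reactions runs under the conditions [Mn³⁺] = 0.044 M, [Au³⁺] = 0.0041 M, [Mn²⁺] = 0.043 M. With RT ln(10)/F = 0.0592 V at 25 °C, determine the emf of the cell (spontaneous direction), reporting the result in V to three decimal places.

+0.078 V

Mn³⁺/Mn²⁺ is the cathode (higher E°), Au³⁺/Au the anode: E°cell = +1.53 − (+1.50) = +0.03 V, n = 3.
Overall: 3 Mn³⁺(aq) + Au(s) → 3 Mn²⁺(aq) + Au³⁺(aq)
Q = [Mn²⁺]^3·[Au³⁺] / ([Mn³⁺]^3); log Q = -2.417.
E = E° − (0.0592/n) log Q = +0.03 − (0.0592/3)(-2.417) = +0.078 V.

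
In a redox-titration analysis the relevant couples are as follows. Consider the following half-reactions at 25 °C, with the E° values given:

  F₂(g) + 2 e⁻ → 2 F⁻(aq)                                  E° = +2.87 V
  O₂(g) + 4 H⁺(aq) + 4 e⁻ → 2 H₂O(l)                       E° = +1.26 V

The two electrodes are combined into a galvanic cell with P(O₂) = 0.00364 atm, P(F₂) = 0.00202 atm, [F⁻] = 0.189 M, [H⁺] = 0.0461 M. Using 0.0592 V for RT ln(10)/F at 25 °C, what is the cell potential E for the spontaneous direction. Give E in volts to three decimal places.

F₂/F⁻ is the cathode (higher E°), O₂/H₂O the anode: E°cell = +2.87 − (+1.26) = +1.61 V, n = 4.
Overall: 2 F₂(g) + 2 H₂O(l) → 4 F⁻(aq) + O₂(g) + 4 H⁺(aq)
Q = [F⁻]^4·P(O₂)·[H⁺]^4 / (P(F₂)^2); log Q = -5.289.
E = E° − (0.0592/n) log Q = +1.61 − (0.0592/4)(-5.289) = +1.688 V.

+1.688 V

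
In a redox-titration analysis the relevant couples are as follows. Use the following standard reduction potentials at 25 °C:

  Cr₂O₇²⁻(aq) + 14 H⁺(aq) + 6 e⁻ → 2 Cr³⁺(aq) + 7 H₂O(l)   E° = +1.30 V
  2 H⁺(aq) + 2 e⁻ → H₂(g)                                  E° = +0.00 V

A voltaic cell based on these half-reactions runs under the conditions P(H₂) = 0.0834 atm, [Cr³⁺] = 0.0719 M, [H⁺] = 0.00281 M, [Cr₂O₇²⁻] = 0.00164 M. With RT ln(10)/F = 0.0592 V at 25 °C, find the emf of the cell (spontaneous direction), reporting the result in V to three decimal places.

+1.062 V

Cr₂O₇²⁻/Cr³⁺ is the cathode (higher E°), H⁺/H₂ the anode: E°cell = +1.30 − (+0.00) = +1.30 V, n = 6.
Overall: Cr₂O₇²⁻(aq) + 8 H⁺(aq) + 3 H₂(g) → 2 Cr³⁺(aq) + 7 H₂O(l)
Q = [Cr³⁺]^2 / ([Cr₂O₇²⁻]·[H⁺]^8·P(H₂)^3); log Q = 24.145.
E = E° − (0.0592/n) log Q = +1.30 − (0.0592/6)(24.145) = +1.062 V.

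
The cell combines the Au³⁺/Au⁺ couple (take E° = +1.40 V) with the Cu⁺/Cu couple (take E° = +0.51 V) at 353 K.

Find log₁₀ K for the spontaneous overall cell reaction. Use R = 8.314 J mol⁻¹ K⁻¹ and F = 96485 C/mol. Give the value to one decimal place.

25.4

Cathode: Au³⁺/Au⁺; anode: Cu⁺/Cu. E°cell = (+1.40) − (+0.51) = +0.89 V, with n = 2.
ΔG° = −nFE° = −RT ln K, so ln K = nFE°/(RT) = (2)(96485)(+0.89) / ((8.314)(353)) = 58.519.
log₁₀ K = 58.519 / ln 10 = 25.4.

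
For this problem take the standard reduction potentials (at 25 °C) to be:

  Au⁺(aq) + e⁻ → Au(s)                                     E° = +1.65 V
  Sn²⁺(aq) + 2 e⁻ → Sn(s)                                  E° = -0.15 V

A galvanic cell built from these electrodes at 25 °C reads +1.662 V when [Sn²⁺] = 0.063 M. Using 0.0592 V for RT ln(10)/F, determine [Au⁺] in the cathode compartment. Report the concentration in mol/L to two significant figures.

Au⁺/Au is the cathode, Sn²⁺/Sn the anode: E°cell = +1.80 V, n = 2.
Overall reaction: 2 Au⁺(aq) + Sn(s) → 2 Au(s) + Sn²⁺(aq); Q = [Sn²⁺]^1/[Au⁺]^2.
From E = E° − (0.0592/n) log Q: log Q = (E° − E)·n/0.0592 = (+1.80 − (+1.662))·2/0.0592 = 4.6622.
So 2·log[Au⁺] = 1·log(0.063) − log Q = -1.2007 − (4.6622) = -5.8629; log[Au⁺] = -5.8629 / 2 = -2.9314; [Au⁺] = 10^(-2.9314) ≈ 0.0012 M.

0.0012 M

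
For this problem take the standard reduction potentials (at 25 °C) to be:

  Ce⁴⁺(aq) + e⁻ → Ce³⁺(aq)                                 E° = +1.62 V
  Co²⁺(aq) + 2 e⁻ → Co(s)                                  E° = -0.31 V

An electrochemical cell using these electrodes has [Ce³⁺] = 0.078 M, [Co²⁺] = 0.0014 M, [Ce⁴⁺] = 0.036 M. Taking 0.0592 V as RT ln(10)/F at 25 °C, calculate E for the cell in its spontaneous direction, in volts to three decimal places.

+1.995 V

Ce⁴⁺/Ce³⁺ is the cathode (higher E°), Co²⁺/Co the anode: E°cell = +1.62 − (-0.31) = +1.93 V, n = 2.
Overall: 2 Ce⁴⁺(aq) + Co(s) → 2 Ce³⁺(aq) + Co²⁺(aq)
Q = [Ce³⁺]^2·[Co²⁺] / ([Ce⁴⁺]^2); log Q = -2.182.
E = E° − (0.0592/n) log Q = +1.93 − (0.0592/2)(-2.182) = +1.995 V.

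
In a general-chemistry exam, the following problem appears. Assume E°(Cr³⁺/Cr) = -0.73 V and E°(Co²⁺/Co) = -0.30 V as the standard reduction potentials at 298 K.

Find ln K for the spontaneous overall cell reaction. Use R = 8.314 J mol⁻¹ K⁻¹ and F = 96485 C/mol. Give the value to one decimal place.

100.5

Cathode: Co²⁺/Co; anode: Cr³⁺/Cr. E°cell = (-0.30) − (-0.73) = +0.43 V, with n = 6.
ΔG° = −nFE° = −RT ln K, so ln K = nFE°/(RT) = (6)(96485)(+0.43) / ((8.314)(298)) = 100.474.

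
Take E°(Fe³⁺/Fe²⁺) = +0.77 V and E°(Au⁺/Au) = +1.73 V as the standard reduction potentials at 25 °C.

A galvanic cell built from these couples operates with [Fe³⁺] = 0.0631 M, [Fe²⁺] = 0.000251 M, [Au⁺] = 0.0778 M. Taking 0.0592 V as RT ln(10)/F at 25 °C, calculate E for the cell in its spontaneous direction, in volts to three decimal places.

Au⁺/Au is the cathode (higher E°), Fe³⁺/Fe²⁺ the anode: E°cell = +1.73 − (+0.77) = +0.96 V, n = 1.
Overall: Au⁺(aq) + Fe²⁺(aq) → Au(s) + Fe³⁺(aq)
Q = [Fe³⁺] / ([Au⁺]·[Fe²⁺]); log Q = 3.509.
E = E° − (0.0592/n) log Q = +0.96 − (0.0592/1)(3.509) = +0.752 V.

+0.752 V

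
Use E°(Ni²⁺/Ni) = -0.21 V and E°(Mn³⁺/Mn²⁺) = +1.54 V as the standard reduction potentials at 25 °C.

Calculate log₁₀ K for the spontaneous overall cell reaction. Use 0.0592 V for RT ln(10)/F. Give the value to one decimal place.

Cathode: Mn³⁺/Mn²⁺; anode: Ni²⁺/Ni. E°cell = +1.75 V, n = 2.
log K = nE°cell / 0.0592 = (2)(+1.75) / 0.0592 = 59.1.

59.1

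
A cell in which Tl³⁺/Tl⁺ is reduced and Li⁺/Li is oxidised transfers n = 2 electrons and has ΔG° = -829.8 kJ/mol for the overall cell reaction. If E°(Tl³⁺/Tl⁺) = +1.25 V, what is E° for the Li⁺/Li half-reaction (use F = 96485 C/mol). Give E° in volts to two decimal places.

E°cell = −ΔG°/(nF) = −(-829.8×10³)/((2)(96485)) = +4.300 V.
Since Tl³⁺/Tl⁺ is the cathode and Li⁺/Li the anode, E°cell = E°(Tl³⁺/Tl⁺) − E°(Li⁺/Li).
So E°(Li⁺/Li) = E°(Tl³⁺/Tl⁺) − E°cell = (+1.25) − (+4.300) = -3.05 V.

-3.05 V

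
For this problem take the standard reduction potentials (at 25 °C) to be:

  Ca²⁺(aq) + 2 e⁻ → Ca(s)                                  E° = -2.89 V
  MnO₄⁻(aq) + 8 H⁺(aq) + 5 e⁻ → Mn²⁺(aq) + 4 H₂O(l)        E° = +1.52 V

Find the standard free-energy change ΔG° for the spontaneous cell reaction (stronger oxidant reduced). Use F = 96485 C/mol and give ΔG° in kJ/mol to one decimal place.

MnO₄⁻/Mn²⁺ (E° = +1.52 V) is the cathode; Ca²⁺/Ca (E° = -2.89 V) is the anode, so E°cell = +4.41 V.
Balancing electrons gives n = 10 (lcm of 5 and 2).
ΔG° = −nFE° = −(10)(96485)(+4.41) = -4,254,988 J = -4255.0 kJ/mol.

-4255.0 kJ/mol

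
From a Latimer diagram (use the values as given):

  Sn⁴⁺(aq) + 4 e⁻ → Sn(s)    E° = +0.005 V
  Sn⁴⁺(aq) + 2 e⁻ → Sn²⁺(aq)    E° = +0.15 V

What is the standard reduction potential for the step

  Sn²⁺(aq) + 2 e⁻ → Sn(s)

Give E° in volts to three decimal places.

-0.140 V

Sequential free energies add, so n₃E°₃ = n₁E°₁ + n₂E°₂.
With n₃ = 4, and the known step contributing 2×(+0.15) V, the unknown satisfies 2·E° = 4×(+0.005) − 2×(+0.15) = -0.280.
E° = -0.280 / 2 = -0.140 V.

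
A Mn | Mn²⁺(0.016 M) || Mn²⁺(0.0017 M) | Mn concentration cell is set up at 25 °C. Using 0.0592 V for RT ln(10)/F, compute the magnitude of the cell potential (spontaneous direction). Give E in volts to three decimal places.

+0.029 V

For a concentration cell E°cell = 0. The 0.016 M side is the cathode (reduction is favoured where [Mn²⁺] is higher).
With n = 2, E = −(0.0592/2) log([Mn²⁺]ₐₙ/[Mn²⁺]꜀ₐₜ) = −(0.0592/2) log(0.0017/0.016) = −(0.0592/2)(-0.974) = +0.029 V.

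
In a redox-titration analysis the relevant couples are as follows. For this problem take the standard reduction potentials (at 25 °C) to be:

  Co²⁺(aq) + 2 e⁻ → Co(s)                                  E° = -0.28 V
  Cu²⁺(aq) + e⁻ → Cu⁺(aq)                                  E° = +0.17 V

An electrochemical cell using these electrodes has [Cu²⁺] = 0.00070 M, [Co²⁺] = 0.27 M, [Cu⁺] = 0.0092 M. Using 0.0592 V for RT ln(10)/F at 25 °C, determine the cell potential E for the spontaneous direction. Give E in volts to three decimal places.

Cu²⁺/Cu⁺ is the cathode (higher E°), Co²⁺/Co the anode: E°cell = +0.17 − (-0.28) = +0.45 V, n = 2.
Overall: 2 Cu²⁺(aq) + Co(s) → 2 Cu⁺(aq) + Co²⁺(aq)
Q = [Cu⁺]^2·[Co²⁺] / ([Cu²⁺]^2); log Q = 1.669.
E = E° − (0.0592/n) log Q = +0.45 − (0.0592/2)(1.669) = +0.401 V.

+0.401 V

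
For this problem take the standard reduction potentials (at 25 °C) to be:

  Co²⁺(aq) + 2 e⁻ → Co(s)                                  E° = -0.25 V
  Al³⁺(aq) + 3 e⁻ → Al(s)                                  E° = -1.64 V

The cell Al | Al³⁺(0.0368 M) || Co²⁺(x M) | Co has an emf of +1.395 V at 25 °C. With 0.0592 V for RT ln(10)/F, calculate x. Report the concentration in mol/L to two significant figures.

Co²⁺/Co is the cathode, Al³⁺/Al the anode: E°cell = +1.39 V, n = 6.
Overall reaction: 3 Co²⁺(aq) + 2 Al(s) → 3 Co(s) + 2 Al³⁺(aq); Q = [Al³⁺]^2/[Co²⁺]^3.
From E = E° − (0.0592/n) log Q: log Q = (E° − E)·n/0.0592 = (+1.39 − (+1.395))·6/0.0592 = -0.5068.
So 3·log[Co²⁺] = 2·log(0.0368) − log Q = -2.8683 − (-0.5068) = -2.3615; log[Co²⁺] = -2.3615 / 3 = -0.7872; [Co²⁺] = 10^(-0.7872) ≈ 0.16 M.

0.16 M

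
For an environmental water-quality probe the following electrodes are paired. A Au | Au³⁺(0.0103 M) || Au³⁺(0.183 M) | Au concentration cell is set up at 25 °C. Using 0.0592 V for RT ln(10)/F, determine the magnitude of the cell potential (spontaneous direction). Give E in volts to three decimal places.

For a concentration cell E°cell = 0. The 0.183 M side is the cathode (reduction is favoured where [Au³⁺] is higher).
With n = 3, E = −(0.0592/3) log([Au³⁺]ₐₙ/[Au³⁺]꜀ₐₜ) = −(0.0592/3) log(0.0103/0.183) = −(0.0592/3)(-1.250) = +0.025 V.

+0.025 V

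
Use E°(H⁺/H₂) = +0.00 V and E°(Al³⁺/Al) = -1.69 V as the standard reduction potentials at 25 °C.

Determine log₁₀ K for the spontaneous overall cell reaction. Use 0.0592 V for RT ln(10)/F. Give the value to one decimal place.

171.3

Cathode: H⁺/H₂; anode: Al³⁺/Al. E°cell = +1.69 V, n = 6.
log K = nE°cell / 0.0592 = (6)(+1.69) / 0.0592 = 171.3.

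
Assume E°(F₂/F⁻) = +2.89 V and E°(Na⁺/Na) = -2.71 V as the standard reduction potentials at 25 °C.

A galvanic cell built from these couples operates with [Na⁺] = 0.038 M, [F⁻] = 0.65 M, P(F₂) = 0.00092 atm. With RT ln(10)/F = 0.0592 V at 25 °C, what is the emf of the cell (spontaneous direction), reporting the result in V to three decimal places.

+5.605 V

F₂/F⁻ is the cathode (higher E°), Na⁺/Na the anode: E°cell = +2.89 − (-2.71) = +5.60 V, n = 2.
Overall: F₂(g) + 2 Na(s) → 2 F⁻(aq) + 2 Na⁺(aq)
Q = [F⁻]^2·[Na⁺]^2 / (P(F₂)); log Q = -0.178.
E = E° − (0.0592/n) log Q = +5.60 − (0.0592/2)(-0.178) = +5.605 V.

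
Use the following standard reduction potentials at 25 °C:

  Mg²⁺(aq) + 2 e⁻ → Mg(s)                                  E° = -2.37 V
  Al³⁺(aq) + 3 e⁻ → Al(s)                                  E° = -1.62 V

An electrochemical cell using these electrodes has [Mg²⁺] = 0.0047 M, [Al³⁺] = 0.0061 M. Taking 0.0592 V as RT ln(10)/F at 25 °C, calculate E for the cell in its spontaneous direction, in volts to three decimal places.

+0.775 V

Al³⁺/Al is the cathode (higher E°), Mg²⁺/Mg the anode: E°cell = -1.62 − (-2.37) = +0.75 V, n = 6.
Overall: 2 Al³⁺(aq) + 3 Mg(s) → 2 Al(s) + 3 Mg²⁺(aq)
Q = [Mg²⁺]^3 / ([Al³⁺]^2); log Q = -2.554.
E = E° − (0.0592/n) log Q = +0.75 − (0.0592/6)(-2.554) = +0.775 V.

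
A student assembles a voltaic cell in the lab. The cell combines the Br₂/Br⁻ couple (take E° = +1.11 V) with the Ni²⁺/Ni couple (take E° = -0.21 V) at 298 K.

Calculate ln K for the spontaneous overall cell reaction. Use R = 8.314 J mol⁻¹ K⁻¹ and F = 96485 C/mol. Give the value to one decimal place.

102.8

Cathode: Br₂/Br⁻; anode: Ni²⁺/Ni. E°cell = (+1.11) − (-0.21) = +1.32 V, with n = 2.
ΔG° = −nFE° = −RT ln K, so ln K = nFE°/(RT) = (2)(96485)(+1.32) / ((8.314)(298)) = 102.810.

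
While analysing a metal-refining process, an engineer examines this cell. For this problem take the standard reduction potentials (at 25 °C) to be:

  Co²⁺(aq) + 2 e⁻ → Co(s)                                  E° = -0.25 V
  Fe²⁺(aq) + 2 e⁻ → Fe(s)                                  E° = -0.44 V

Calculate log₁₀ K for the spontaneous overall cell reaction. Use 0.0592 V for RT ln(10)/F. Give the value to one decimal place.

Cathode: Co²⁺/Co; anode: Fe²⁺/Fe. E°cell = +0.19 V, n = 2.
log K = nE°cell / 0.0592 = (2)(+0.19) / 0.0592 = 6.4.

6.4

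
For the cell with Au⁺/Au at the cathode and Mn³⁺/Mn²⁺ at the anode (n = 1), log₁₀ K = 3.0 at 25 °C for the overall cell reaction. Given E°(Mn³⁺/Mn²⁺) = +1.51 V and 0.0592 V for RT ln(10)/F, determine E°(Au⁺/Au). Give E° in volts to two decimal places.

+1.69 V

E°cell = (0.0592/n)·log K = (0.0592/1)(3.0) = +0.178 V.
Since Au⁺/Au is the cathode and Mn³⁺/Mn²⁺ the anode, E°cell = E°(Au⁺/Au) − E°(Mn³⁺/Mn²⁺).
So E°(Au⁺/Au) = E°cell + E°(Mn³⁺/Mn²⁺) = +0.178 + (+1.51) = +1.69 V.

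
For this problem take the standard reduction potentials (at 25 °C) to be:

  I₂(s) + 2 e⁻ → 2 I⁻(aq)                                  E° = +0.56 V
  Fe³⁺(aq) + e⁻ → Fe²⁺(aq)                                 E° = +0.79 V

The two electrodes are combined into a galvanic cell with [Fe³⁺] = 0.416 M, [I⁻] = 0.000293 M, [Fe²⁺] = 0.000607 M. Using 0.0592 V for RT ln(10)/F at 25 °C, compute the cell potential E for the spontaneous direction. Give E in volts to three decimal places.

Fe³⁺/Fe²⁺ is the cathode (higher E°), I₂/I⁻ the anode: E°cell = +0.79 − (+0.56) = +0.23 V, n = 2.
Overall: 2 Fe³⁺(aq) + 2 I⁻(aq) → 2 Fe²⁺(aq) + I₂(s)
Q = [Fe²⁺]^2 / ([Fe³⁺]^2·[I⁻]^2); log Q = 1.394.
E = E° − (0.0592/n) log Q = +0.23 − (0.0592/2)(1.394) = +0.189 V.

+0.189 V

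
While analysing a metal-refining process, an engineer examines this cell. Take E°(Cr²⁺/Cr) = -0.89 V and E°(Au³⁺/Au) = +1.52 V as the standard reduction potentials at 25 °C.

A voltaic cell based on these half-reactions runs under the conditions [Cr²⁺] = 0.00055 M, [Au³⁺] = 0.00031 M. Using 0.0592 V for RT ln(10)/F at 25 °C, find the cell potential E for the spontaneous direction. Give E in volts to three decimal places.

Au³⁺/Au is the cathode (higher E°), Cr²⁺/Cr the anode: E°cell = +1.52 − (-0.89) = +2.41 V, n = 6.
Overall: 2 Au³⁺(aq) + 3 Cr(s) → 2 Au(s) + 3 Cr²⁺(aq)
Q = [Cr²⁺]^3 / ([Au³⁺]^2); log Q = -2.762.
E = E° − (0.0592/n) log Q = +2.41 − (0.0592/6)(-2.762) = +2.437 V.

+2.437 V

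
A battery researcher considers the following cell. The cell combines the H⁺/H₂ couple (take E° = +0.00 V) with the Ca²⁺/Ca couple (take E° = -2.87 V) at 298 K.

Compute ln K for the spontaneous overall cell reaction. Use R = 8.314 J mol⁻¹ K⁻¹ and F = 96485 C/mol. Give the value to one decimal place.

223.5

Cathode: H⁺/H₂; anode: Ca²⁺/Ca. E°cell = (+0.00) − (-2.87) = +2.87 V, with n = 2.
ΔG° = −nFE° = −RT ln K, so ln K = nFE°/(RT) = (2)(96485)(+2.87) / ((8.314)(298)) = 223.535.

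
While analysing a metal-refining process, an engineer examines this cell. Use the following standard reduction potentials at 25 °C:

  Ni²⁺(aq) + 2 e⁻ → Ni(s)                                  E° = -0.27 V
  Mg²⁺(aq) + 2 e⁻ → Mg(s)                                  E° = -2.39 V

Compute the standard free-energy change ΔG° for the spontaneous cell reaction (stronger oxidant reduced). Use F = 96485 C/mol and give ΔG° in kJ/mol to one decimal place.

Ni²⁺/Ni (E° = -0.27 V) is the cathode; Mg²⁺/Mg (E° = -2.39 V) is the anode, so E°cell = +2.12 V.
Balancing electrons gives n = 2 (lcm of 2 and 2).
ΔG° = −nFE° = −(2)(96485)(+2.12) = -409,096 J = -409.1 kJ/mol.

-409.1 kJ/mol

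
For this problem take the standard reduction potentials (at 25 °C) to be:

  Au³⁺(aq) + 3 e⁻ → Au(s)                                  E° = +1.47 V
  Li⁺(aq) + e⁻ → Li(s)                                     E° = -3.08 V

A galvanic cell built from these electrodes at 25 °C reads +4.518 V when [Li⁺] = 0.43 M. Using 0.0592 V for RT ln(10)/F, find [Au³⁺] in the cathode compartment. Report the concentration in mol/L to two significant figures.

Au³⁺/Au is the cathode, Li⁺/Li the anode: E°cell = +4.55 V, n = 3.
Overall reaction: Au³⁺(aq) + 3 Li(s) → Au(s) + 3 Li⁺(aq); Q = [Li⁺]^3/[Au³⁺]^1.
From E = E° − (0.0592/n) log Q: log Q = (E° − E)·n/0.0592 = (+4.55 − (+4.518))·3/0.0592 = 1.6216.
So 1·log[Au³⁺] = 3·log(0.43) − log Q = -1.0996 − (1.6216) = -2.7212; [Au³⁺] = 10^(-2.7212) ≈ 0.0019 M.

0.0019 M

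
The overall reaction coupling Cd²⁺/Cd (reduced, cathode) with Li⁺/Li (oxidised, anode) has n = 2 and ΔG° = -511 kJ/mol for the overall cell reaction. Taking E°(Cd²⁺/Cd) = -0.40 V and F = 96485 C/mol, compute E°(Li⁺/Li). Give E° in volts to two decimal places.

-3.05 V

E°cell = −ΔG°/(nF) = −(-511×10³)/((2)(96485)) = +2.648 V.
Since Cd²⁺/Cd is the cathode and Li⁺/Li the anode, E°cell = E°(Cd²⁺/Cd) − E°(Li⁺/Li).
So E°(Li⁺/Li) = E°(Cd²⁺/Cd) − E°cell = (-0.40) − (+2.648) = -3.05 V.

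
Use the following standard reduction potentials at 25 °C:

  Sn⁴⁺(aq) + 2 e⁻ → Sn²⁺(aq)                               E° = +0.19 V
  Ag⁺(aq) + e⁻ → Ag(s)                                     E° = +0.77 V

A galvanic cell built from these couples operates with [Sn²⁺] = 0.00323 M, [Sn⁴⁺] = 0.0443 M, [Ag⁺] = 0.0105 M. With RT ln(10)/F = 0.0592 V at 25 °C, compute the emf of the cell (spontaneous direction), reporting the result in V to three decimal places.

+0.429 V

Ag⁺/Ag is the cathode (higher E°), Sn⁴⁺/Sn²⁺ the anode: E°cell = +0.77 − (+0.19) = +0.58 V, n = 2.
Overall: 2 Ag⁺(aq) + Sn²⁺(aq) → 2 Ag(s) + Sn⁴⁺(aq)
Q = [Sn⁴⁺] / ([Ag⁺]^2·[Sn²⁺]); log Q = 5.095.
E = E° − (0.0592/n) log Q = +0.58 − (0.0592/2)(5.095) = +0.429 V.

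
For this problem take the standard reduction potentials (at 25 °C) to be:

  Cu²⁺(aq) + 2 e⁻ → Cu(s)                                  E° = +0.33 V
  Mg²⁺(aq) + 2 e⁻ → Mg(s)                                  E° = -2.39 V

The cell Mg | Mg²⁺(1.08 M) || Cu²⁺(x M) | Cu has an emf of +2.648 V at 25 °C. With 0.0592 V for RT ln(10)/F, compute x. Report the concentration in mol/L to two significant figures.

0.0040 M

Cu²⁺/Cu is the cathode, Mg²⁺/Mg the anode: E°cell = +2.72 V, n = 2.
Overall reaction: Cu²⁺(aq) + Mg(s) → Cu(s) + Mg²⁺(aq); Q = [Mg²⁺]^1/[Cu²⁺]^1.
From E = E° − (0.0592/n) log Q: log Q = (E° − E)·n/0.0592 = (+2.72 − (+2.648))·2/0.0592 = 2.4324.
So 1·log[Cu²⁺] = 1·log(1.08) − log Q = 0.0334 − (2.4324) = -2.3990; [Cu²⁺] = 10^(-2.3990) ≈ 0.0040 M.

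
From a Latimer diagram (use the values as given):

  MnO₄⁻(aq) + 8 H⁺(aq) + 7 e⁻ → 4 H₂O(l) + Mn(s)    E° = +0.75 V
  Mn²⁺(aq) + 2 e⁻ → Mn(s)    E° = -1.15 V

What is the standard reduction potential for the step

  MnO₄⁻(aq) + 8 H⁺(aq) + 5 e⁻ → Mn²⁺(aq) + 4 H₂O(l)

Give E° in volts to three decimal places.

Sequential free energies add, so n₃E°₃ = n₁E°₁ + n₂E°₂.
With n₃ = 7, and the known step contributing 2×(-1.15) V, the unknown satisfies 5·E° = 7×(+0.75) − 2×(-1.15) = +7.550.
E° = +7.550 / 5 = +1.510 V.

+1.510 V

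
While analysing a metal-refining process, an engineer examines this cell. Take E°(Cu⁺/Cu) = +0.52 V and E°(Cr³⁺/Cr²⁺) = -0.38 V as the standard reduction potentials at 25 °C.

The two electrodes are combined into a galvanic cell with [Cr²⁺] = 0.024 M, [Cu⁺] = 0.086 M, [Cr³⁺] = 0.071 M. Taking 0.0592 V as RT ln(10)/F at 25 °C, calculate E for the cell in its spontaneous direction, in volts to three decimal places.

+0.809 V

Cu⁺/Cu is the cathode (higher E°), Cr³⁺/Cr²⁺ the anode: E°cell = +0.52 − (-0.38) = +0.90 V, n = 1.
Overall: Cu⁺(aq) + Cr²⁺(aq) → Cu(s) + Cr³⁺(aq)
Q = [Cr³⁺] / ([Cu⁺]·[Cr²⁺]); log Q = 1.537.
E = E° − (0.0592/n) log Q = +0.90 − (0.0592/1)(1.537) = +0.809 V.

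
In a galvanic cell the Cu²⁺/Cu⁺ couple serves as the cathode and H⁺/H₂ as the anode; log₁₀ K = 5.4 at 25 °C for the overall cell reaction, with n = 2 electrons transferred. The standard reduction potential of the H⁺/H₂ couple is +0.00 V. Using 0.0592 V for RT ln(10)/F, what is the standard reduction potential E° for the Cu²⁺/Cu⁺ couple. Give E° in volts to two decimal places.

+0.16 V

E°cell = (0.0592/n)·log K = (0.0592/2)(5.4) = +0.160 V.
Since Cu²⁺/Cu⁺ is the cathode and H⁺/H₂ the anode, E°cell = E°(Cu²⁺/Cu⁺) − E°(H⁺/H₂).
So E°(Cu²⁺/Cu⁺) = E°cell + E°(H⁺/H₂) = +0.160 + (+0.00) = +0.16 V.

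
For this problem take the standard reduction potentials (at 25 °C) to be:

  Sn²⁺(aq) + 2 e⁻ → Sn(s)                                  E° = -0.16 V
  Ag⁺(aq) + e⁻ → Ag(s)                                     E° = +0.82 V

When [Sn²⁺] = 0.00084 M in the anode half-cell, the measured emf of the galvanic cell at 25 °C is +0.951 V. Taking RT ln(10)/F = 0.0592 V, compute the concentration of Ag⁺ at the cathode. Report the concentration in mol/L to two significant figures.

Ag⁺/Ag is the cathode, Sn²⁺/Sn the anode: E°cell = +0.98 V, n = 2.
Overall reaction: 2 Ag⁺(aq) + Sn(s) → 2 Ag(s) + Sn²⁺(aq); Q = [Sn²⁺]^1/[Ag⁺]^2.
From E = E° − (0.0592/n) log Q: log Q = (E° − E)·n/0.0592 = (+0.98 − (+0.951))·2/0.0592 = 0.9797.
So 2·log[Ag⁺] = 1·log(0.00084) − log Q = -3.0757 − (0.9797) = -4.0554; log[Ag⁺] = -4.0554 / 2 = -2.0277; [Ag⁺] = 10^(-2.0277) ≈ 0.0094 M.

0.0094 M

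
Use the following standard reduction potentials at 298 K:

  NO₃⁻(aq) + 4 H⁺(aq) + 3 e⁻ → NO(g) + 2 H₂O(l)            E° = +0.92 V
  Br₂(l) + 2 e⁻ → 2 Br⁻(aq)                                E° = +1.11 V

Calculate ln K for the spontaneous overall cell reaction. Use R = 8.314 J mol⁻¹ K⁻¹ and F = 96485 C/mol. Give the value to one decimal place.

44.4

Cathode: Br₂/Br⁻; anode: NO₃⁻/NO. E°cell = (+1.11) − (+0.92) = +0.19 V, with n = 6.
ΔG° = −nFE° = −RT ln K, so ln K = nFE°/(RT) = (6)(96485)(+0.19) / ((8.314)(298)) = 44.395.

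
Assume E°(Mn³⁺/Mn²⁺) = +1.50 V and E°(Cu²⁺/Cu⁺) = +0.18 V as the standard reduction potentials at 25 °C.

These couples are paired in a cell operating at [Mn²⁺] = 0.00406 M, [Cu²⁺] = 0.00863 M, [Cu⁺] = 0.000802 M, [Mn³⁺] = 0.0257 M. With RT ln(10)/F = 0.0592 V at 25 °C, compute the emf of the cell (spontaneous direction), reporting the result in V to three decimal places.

+1.306 V

Mn³⁺/Mn²⁺ is the cathode (higher E°), Cu²⁺/Cu⁺ the anode: E°cell = +1.50 − (+0.18) = +1.32 V, n = 1.
Overall: Mn³⁺(aq) + Cu⁺(aq) → Mn²⁺(aq) + Cu²⁺(aq)
Q = [Mn²⁺]·[Cu²⁺] / ([Mn³⁺]·[Cu⁺]); log Q = 0.230.
E = E° − (0.0592/n) log Q = +1.32 − (0.0592/1)(0.230) = +1.306 V.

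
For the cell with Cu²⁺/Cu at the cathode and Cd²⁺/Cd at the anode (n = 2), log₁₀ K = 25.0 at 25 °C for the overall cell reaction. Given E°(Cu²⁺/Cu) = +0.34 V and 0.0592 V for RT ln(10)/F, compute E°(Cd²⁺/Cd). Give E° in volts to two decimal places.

-0.40 V

E°cell = (0.0592/n)·log K = (0.0592/2)(25.0) = +0.740 V.
Since Cu²⁺/Cu is the cathode and Cd²⁺/Cd the anode, E°cell = E°(Cu²⁺/Cu) − E°(Cd²⁺/Cd).
So E°(Cd²⁺/Cd) = E°(Cu²⁺/Cu) − E°cell = (+0.34) − (+0.740) = -0.40 V.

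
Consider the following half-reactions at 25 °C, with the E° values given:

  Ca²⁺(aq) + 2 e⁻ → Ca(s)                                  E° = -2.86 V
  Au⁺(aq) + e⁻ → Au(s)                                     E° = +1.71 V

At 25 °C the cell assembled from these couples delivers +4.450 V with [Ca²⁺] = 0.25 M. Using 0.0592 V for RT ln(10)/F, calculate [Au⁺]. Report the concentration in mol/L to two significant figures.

Au⁺/Au is the cathode, Ca²⁺/Ca the anode: E°cell = +4.57 V, n = 2.
Overall reaction: 2 Au⁺(aq) + Ca(s) → 2 Au(s) + Ca²⁺(aq); Q = [Ca²⁺]^1/[Au⁺]^2.
From E = E° − (0.0592/n) log Q: log Q = (E° − E)·n/0.0592 = (+4.57 − (+4.450))·2/0.0592 = 4.0541.
So 2·log[Au⁺] = 1·log(0.25) − log Q = -0.6021 − (4.0541) = -4.6562; log[Au⁺] = -4.6562 / 2 = -2.3281; [Au⁺] = 10^(-2.3281) ≈ 0.0047 M.

0.0047 M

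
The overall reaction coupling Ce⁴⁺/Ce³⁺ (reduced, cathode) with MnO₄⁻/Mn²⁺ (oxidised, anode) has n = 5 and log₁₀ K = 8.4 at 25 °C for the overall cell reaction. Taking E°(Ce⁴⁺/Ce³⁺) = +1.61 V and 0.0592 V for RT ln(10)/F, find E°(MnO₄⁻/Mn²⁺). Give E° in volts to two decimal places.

+1.51 V

E°cell = (0.0592/n)·log K = (0.0592/5)(8.4) = +0.099 V.
Since Ce⁴⁺/Ce³⁺ is the cathode and MnO₄⁻/Mn²⁺ the anode, E°cell = E°(Ce⁴⁺/Ce³⁺) − E°(MnO₄⁻/Mn²⁺).
So E°(MnO₄⁻/Mn²⁺) = E°(Ce⁴⁺/Ce³⁺) − E°cell = (+1.61) − (+0.099) = +1.51 V.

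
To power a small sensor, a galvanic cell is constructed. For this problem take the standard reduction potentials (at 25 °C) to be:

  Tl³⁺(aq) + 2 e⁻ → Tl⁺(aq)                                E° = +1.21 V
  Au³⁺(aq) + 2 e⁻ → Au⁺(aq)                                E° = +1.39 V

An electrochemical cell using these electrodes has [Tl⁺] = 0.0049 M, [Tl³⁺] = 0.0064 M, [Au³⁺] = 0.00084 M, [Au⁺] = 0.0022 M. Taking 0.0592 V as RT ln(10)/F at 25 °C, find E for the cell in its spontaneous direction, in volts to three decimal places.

+0.164 V

Au³⁺/Au⁺ is the cathode (higher E°), Tl³⁺/Tl⁺ the anode: E°cell = +1.39 − (+1.21) = +0.18 V, n = 2.
Overall: Au³⁺(aq) + Tl⁺(aq) → Au⁺(aq) + Tl³⁺(aq)
Q = [Au⁺]·[Tl³⁺] / ([Au³⁺]·[Tl⁺]); log Q = 0.534.
E = E° − (0.0592/n) log Q = +0.18 − (0.0592/2)(0.534) = +0.164 V.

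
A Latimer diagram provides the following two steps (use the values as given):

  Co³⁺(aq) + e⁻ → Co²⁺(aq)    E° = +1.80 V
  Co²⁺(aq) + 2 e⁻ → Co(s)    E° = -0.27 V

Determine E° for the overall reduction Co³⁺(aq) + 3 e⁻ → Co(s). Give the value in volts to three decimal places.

Adding the free-energy changes (−nFE°) of the two steps gives −n₃FE°₃ = −n₁FE°₁ − n₂FE°₂.
E°₃ = (1×+1.80 + 2×-0.27) / 3 = (+1.260) / 3 = +0.420 V.
Simply averaging or adding the two E° values would be wrong; the electron-weighted sum is required.

+0.420 V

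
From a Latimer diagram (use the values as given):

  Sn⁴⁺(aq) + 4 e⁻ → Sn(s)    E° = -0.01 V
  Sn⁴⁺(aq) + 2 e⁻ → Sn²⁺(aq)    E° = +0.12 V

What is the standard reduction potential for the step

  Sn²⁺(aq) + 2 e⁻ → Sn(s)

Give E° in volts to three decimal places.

-0.140 V

Sequential free energies add, so n₃E°₃ = n₁E°₁ + n₂E°₂.
With n₃ = 4, and the known step contributing 2×(+0.12) V, the unknown satisfies 2·E° = 4×(-0.01) − 2×(+0.12) = -0.280.
E° = -0.280 / 2 = -0.140 V.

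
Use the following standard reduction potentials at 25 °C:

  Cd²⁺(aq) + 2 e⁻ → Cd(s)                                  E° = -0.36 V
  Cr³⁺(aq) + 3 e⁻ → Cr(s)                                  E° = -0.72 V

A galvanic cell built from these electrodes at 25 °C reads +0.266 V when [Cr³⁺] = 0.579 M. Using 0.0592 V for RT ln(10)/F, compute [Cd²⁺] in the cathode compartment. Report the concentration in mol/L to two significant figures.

Cd²⁺/Cd is the cathode, Cr³⁺/Cr the anode: E°cell = +0.36 V, n = 6.
Overall reaction: 3 Cd²⁺(aq) + 2 Cr(s) → 3 Cd(s) + 2 Cr³⁺(aq); Q = [Cr³⁺]^2/[Cd²⁺]^3.
From E = E° − (0.0592/n) log Q: log Q = (E° − E)·n/0.0592 = (+0.36 − (+0.266))·6/0.0592 = 9.5270.
So 3·log[Cd²⁺] = 2·log(0.579) − log Q = -0.4746 − (9.5270) = -10.0016; log[Cd²⁺] = -10.0016 / 3 = -3.3339; [Cd²⁺] = 10^(-3.3339) ≈ 0.00046 M.

0.00046 M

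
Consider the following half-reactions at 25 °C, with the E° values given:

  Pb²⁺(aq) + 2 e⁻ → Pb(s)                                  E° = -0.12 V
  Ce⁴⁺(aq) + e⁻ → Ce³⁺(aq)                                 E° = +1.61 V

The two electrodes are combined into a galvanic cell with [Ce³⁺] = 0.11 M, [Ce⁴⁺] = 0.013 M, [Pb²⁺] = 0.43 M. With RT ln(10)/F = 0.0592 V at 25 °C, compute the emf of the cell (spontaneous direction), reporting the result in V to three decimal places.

+1.686 V

Ce⁴⁺/Ce³⁺ is the cathode (higher E°), Pb²⁺/Pb the anode: E°cell = +1.61 − (-0.12) = +1.73 V, n = 2.
Overall: 2 Ce⁴⁺(aq) + Pb(s) → 2 Ce³⁺(aq) + Pb²⁺(aq)
Q = [Ce³⁺]^2·[Pb²⁺] / ([Ce⁴⁺]^2); log Q = 1.488.
E = E° − (0.0592/n) log Q = +1.73 − (0.0592/2)(1.488) = +1.686 V.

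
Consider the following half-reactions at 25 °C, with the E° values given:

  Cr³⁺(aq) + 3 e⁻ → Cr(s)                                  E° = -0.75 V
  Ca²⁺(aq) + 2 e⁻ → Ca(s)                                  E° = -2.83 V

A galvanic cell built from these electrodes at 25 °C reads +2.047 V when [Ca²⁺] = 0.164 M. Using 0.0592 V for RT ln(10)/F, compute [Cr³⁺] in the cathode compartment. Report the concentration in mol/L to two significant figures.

Cr³⁺/Cr is the cathode, Ca²⁺/Ca the anode: E°cell = +2.08 V, n = 6.
Overall reaction: 2 Cr³⁺(aq) + 3 Ca(s) → 2 Cr(s) + 3 Ca²⁺(aq); Q = [Ca²⁺]^3/[Cr³⁺]^2.
From E = E° − (0.0592/n) log Q: log Q = (E° − E)·n/0.0592 = (+2.08 − (+2.047))·6/0.0592 = 3.3446.
So 2·log[Cr³⁺] = 3·log(0.164) − log Q = -2.3555 − (3.3446) = -5.7001; log[Cr³⁺] = -5.7001 / 2 = -2.8500; [Cr³⁺] = 10^(-2.8500) ≈ 0.0014 M.

0.0014 M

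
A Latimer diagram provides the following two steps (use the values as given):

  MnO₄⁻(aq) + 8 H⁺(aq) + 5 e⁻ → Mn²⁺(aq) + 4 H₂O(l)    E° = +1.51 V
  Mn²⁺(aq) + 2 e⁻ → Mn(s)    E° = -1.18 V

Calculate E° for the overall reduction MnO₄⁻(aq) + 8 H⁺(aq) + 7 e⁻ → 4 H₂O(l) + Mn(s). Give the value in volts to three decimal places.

Adding the free-energy changes (−nFE°) of the two steps gives −n₃FE°₃ = −n₁FE°₁ − n₂FE°₂.
E°₃ = (5×+1.51 + 2×-1.18) / 7 = (+5.190) / 7 = +0.741 V.

+0.741 V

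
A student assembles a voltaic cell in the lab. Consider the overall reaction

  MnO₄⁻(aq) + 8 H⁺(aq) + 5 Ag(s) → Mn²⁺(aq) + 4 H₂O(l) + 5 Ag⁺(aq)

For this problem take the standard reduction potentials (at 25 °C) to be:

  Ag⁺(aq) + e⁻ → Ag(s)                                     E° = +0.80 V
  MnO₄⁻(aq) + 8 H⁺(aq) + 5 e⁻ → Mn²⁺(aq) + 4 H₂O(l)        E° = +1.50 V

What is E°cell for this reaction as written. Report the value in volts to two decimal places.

The MnO₄⁻/Mn²⁺ couple has the higher reduction potential, so it is the cathode; Ag⁺/Ag is oxidised at the anode.
E°cell = E°(cathode) − E°(anode) = (+1.50) − (+0.80) = +0.70 V.
Since E°cell > 0, the reaction is spontaneous under standard conditions.

+0.70 V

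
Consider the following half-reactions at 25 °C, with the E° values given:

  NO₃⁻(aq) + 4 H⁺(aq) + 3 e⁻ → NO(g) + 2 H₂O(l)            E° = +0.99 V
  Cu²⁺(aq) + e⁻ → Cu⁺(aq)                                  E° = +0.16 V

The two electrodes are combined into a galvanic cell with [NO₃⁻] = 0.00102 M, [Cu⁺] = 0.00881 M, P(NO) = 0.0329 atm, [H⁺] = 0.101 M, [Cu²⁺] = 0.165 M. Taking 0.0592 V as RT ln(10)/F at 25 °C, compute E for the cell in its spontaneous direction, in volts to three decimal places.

+0.646 V

NO₃⁻/NO is the cathode (higher E°), Cu²⁺/Cu⁺ the anode: E°cell = +0.99 − (+0.16) = +0.83 V, n = 3.
Overall: NO₃⁻(aq) + 4 H⁺(aq) + 3 Cu⁺(aq) → NO(g) + 2 H₂O(l) + 3 Cu²⁺(aq)
Q = P(NO)·[Cu²⁺]^3 / ([NO₃⁻]·[H⁺]^4·[Cu⁺]^3); log Q = 9.309.
E = E° − (0.0592/n) log Q = +0.83 − (0.0592/3)(9.309) = +0.646 V.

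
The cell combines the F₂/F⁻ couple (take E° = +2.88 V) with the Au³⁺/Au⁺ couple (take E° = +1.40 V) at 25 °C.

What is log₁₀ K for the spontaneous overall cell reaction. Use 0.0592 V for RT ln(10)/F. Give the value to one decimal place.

50.0

Cathode: F₂/F⁻; anode: Au³⁺/Au⁺. E°cell = +1.48 V, n = 2.
log K = nE°cell / 0.0592 = (2)(+1.48) / 0.0592 = 50.0.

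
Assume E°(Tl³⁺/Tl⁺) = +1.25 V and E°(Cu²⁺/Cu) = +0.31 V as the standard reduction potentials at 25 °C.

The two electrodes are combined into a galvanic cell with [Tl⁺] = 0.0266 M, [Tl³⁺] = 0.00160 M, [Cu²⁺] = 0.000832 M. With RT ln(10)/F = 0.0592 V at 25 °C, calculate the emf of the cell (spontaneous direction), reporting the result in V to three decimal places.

Tl³⁺/Tl⁺ is the cathode (higher E°), Cu²⁺/Cu the anode: E°cell = +1.25 − (+0.31) = +0.94 V, n = 2.
Overall: Tl³⁺(aq) + Cu(s) → Tl⁺(aq) + Cu²⁺(aq)
Q = [Tl⁺]·[Cu²⁺] / ([Tl³⁺]); log Q = -1.859.
E = E° − (0.0592/n) log Q = +0.94 − (0.0592/2)(-1.859) = +0.995 V.

+0.995 V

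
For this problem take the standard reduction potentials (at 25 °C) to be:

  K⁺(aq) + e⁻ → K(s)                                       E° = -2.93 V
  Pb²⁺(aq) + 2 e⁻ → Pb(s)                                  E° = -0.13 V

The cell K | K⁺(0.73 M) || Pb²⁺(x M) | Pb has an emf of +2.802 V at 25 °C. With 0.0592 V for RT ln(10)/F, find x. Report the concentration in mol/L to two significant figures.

0.62 M

Pb²⁺/Pb is the cathode, K⁺/K the anode: E°cell = +2.80 V, n = 2.
Overall reaction: Pb²⁺(aq) + 2 K(s) → Pb(s) + 2 K⁺(aq); Q = [K⁺]^2/[Pb²⁺]^1.
From E = E° − (0.0592/n) log Q: log Q = (E° − E)·n/0.0592 = (+2.80 − (+2.802))·2/0.0592 = -0.0676.
So 1·log[Pb²⁺] = 2·log(0.73) − log Q = -0.2734 − (-0.0676) = -0.2058; [Pb²⁺] = 10^(-0.2058) ≈ 0.62 M.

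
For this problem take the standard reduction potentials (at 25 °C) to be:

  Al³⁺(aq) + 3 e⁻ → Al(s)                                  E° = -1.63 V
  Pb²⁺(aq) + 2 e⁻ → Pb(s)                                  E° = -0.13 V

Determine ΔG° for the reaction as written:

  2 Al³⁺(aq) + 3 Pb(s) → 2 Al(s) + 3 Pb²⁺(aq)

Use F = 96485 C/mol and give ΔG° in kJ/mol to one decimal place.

As written, Al³⁺/Al is reduced (cathode) and Pb²⁺/Pb is oxidised (anode), so E°cell = (-1.63) − (-0.13) = -1.50 V.
Balancing electrons gives n = 6.
ΔG° = −nFE° = −(6)(96485)(-1.50) = 868,365 J = +868.4 kJ/mol.

+868.4 kJ/mol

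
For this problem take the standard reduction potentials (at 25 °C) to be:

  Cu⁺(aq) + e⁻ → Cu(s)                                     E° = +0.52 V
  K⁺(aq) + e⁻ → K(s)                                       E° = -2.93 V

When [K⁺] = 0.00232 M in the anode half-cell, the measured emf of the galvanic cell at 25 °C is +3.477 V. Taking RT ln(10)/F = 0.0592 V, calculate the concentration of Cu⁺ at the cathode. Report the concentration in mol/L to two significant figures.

Cu⁺/Cu is the cathode, K⁺/K the anode: E°cell = +3.45 V, n = 1.
Overall reaction: Cu⁺(aq) + K(s) → Cu(s) + K⁺(aq); Q = [K⁺]^1/[Cu⁺]^1.
From E = E° − (0.0592/n) log Q: log Q = (E° − E)·n/0.0592 = (+3.45 − (+3.477))·1/0.0592 = -0.4561.
So 1·log[Cu⁺] = 1·log(0.00232) − log Q = -2.6345 − (-0.4561) = -2.1784; [Cu⁺] = 10^(-2.1784) ≈ 0.0066 M.

0.0066 M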